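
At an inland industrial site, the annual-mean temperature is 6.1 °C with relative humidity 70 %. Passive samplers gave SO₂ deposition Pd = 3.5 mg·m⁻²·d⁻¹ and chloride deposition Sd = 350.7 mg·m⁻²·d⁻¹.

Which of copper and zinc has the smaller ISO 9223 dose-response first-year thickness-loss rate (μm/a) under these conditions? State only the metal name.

copper: f(T) = +0.126·(T−10) [T≤10 °C] = -0.4914
  SO₂ term: 0.0053·3.5^0.26·exp(0.059·70-0.4914) = 0.2792
  Cl⁻ term: 0.01025·350.7^0.27·exp(0.036·70+0.049·6.1) = 0.8358
  sum: 0.2792 + 0.8358 → r_corr = 1.115 μm/a
zinc: temperature factor f = +0.038·(-3.9) = -0.1482
  Pd branch = 0.0129·Pd^0.44·e^(0.046·RH+f) = 0.4831 μm/a
  Cl⁻ term: 0.0175·350.7^0.57·exp(0.008·70+0.085·6.1) = 1.452
  sum: 0.4831 + 1.452 → r_corr = 1.935 μm/a
Ordering by μm/a: zinc (1.94) > copper (1.12)

copper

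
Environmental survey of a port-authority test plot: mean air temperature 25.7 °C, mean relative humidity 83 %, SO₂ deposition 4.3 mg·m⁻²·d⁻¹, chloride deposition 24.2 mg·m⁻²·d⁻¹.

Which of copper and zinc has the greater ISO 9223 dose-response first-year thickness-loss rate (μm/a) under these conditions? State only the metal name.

copper: temperature factor f = -0.080·(15.7) = -1.2560
  SO₂ term: 0.0053·4.3^0.26·exp(0.059·83-1.2560) = 0.2953
  Sd branch = 0.01025·Sd^0.27·e^(0.036·RH+0.049·T) = 1.694 μm/a
  sum: 0.2953 + 1.694 → r_corr = 1.989 μm/a
zinc: temperature factor f = -0.071·(15.7) = -1.1147
  SO₂ term: 0.0129·4.3^0.44·exp(0.046·83-1.1147) = 0.3659
  Sd branch = 0.0175·Sd^0.57·e^(0.008·RH+0.085·T) = 1.857 μm/a
  sum: 0.3659 + 1.857 → r_corr = 2.223 μm/a
Ordering by μm/a: zinc (2.22) > copper (1.99)

zinc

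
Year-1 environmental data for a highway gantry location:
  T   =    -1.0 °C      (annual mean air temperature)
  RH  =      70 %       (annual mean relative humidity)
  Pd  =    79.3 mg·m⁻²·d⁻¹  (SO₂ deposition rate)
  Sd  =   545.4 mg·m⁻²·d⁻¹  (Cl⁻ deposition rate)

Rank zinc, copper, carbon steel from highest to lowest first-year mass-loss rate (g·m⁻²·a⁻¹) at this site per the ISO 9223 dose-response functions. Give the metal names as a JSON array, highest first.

zinc: temperature factor f = +0.038·(-11.0) = -0.4180
  SO₂ term: 0.0129·79.3^0.44·exp(0.046·70-0.4180) = 1.456
  Cl⁻ term: 0.0175·545.4^0.57·exp(0.008·70+0.085·-1.0) = 1.022
  r_corr = 1.456 + 1.022 = 2.478 μm/a
  mass loss = 2.478 μm/a × 7.14 g/cm³ = 17.69 g·m⁻²·a⁻¹
copper: temperature factor f = +0.126·(-11.0) = -1.3860
  SO₂ term: 0.0053·79.3^0.26·exp(0.059·70-1.3860) = 0.2569
  Sd branch = 0.01025·Sd^0.27·e^(0.036·RH+0.049·T) = 0.6649 μm/a
  sum: 0.2569 + 0.6649 → r_corr = 0.9219 μm/a
  mass loss = 0.9219 μm/a × 8.96 g/cm³ = 8.26 g·m⁻²·a⁻¹
carbon steel: temperature factor f = +0.150·(-11.0) = -1.6500
  SO₂ term: 1.77·79.3^0.52·exp(0.02·70-1.6500) = 13.4
  Cl⁻ term: 0.102·545.4^0.62·exp(0.033·70+0.04·-1.0) = 49.11
  sum: 13.4 + 49.11 → r_corr = 62.51 μm/a
  mass loss = 62.51 μm/a × 7.85 g/cm³ = 490.7 g·m⁻²·a⁻¹
Ordering by g·m⁻²·a⁻¹: carbon steel (491) > zinc (17.7) > copper (8.26)

["carbon steel", "zinc", "copper"]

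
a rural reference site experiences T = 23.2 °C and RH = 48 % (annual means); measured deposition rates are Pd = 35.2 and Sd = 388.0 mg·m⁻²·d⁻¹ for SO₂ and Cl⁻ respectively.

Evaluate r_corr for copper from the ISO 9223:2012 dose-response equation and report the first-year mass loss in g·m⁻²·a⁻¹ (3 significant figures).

r_corr = 8.77 g·m⁻²·a⁻¹

copper: temperature factor f = -0.080·(13.2) = -1.0560
  sulphur-dioxide contribution → 0.07901 μm/a
  chloride contribution → 0.8992 μm/a
  total first-year rate 0.9782 μm/a
Convert to mass loss: 0.9782 μm/a × 8.96 g/cm³ = 8.765 g·m⁻²·a⁻¹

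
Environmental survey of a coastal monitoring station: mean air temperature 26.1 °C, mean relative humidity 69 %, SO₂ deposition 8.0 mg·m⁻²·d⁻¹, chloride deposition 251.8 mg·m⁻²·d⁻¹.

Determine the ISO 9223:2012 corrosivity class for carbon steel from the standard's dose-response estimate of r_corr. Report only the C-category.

carbon steel: T>10 °C ⇒ hinge -0.054·(26.1−10) = -0.8694
  Pd branch = 1.77·Pd^0.52·e^(0.02·RH+f) = 8.696 μm/a
  Cl⁻ term: 0.102·251.8^0.62·exp(0.033·69+0.04·26.1) = 87.01
  sum: 8.696 + 87.01 → r_corr = 95.7 μm/a
Category bounds: 80…200 μm/a bracket r_corr ⇒ C5

C5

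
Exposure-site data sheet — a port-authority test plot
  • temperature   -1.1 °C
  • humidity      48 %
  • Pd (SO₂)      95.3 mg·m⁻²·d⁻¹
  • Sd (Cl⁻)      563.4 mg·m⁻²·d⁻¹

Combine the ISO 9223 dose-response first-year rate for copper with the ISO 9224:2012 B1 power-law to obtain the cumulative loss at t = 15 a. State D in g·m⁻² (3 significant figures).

D(15) = 20.5 g·m⁻²

copper: f(T) = +0.126·(T−10) [T≤10 °C] = -1.3986
  Pd branch = 0.0053·Pd^0.26·e^(0.059·RH+f) = 0.07267 μm/a
  Cl⁻ term: 0.01025·563.4^0.27·exp(0.036·48+0.049·-1.1) = 0.3023
  sum: 0.07267 + 0.3023 → r_corr = 0.375 μm/a
Power-law: D(15) = r_corr · 15^0.667
  D(15) = 0.375 × 15^0.667 = 0.375 × 6.088 = 2.283 μm
  Mass loss = 2.283 μm × 8.96 g/cm³ = 20.46 g·m⁻²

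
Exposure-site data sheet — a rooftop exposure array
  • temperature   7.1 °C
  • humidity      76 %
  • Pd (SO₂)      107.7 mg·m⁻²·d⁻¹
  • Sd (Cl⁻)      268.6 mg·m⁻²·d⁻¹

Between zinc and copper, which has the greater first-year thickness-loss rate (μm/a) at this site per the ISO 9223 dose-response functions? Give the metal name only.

zinc

zinc: temperature factor f = +0.038·(-2.9) = -0.1102
  Pd branch = 0.0129·Pd^0.44·e^(0.046·RH+f) = 2.987 μm/a
  Cl⁻ term: 0.0175·268.6^0.57·exp(0.008·76+0.085·7.1) = 1.425
  r_corr = 2.987 + 1.425 = 4.412 μm/a
copper: T≤10 °C ⇒ hinge +0.126·(7.1−10) = -0.3654
  Pd branch = 0.0053·Pd^0.26·e^(0.059·RH+f) = 1.1 μm/a
  Sd branch = 0.01025·Sd^0.27·e^(0.036·RH+0.049·T) = 1.014 μm/a
  sum: 1.1 + 1.014 → r_corr = 2.114 μm/a
Ordering by μm/a: zinc (4.41) > copper (2.11)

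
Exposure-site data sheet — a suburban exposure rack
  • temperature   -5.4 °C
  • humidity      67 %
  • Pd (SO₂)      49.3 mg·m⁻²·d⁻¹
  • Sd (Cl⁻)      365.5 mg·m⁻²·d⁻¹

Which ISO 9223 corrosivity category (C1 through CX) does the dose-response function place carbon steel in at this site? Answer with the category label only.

carbon steel: T≤10 °C ⇒ hinge +0.150·(-5.4−10) = -2.3100
  Pd branch = 1.77·Pd^0.52·e^(0.02·RH+f) = 5.093 μm/a
  Sd branch = 0.102·Sd^0.62·e^(0.033·RH+0.04·T) = 29.11 μm/a
  sum: 5.093 + 29.11 → r_corr = 34.2 μm/a
ISO 9223 Table 2 (carbon steel): 25 < 34.2 ≤ 50 μm/a ⇒ C3

C3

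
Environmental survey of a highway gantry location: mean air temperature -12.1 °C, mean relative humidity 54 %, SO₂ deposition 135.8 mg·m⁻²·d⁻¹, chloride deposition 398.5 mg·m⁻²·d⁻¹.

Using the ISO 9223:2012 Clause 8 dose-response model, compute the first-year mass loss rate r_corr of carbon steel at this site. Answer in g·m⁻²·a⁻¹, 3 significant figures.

carbon steel: T≤10 °C ⇒ hinge +0.150·(-12.1−10) = -3.3150
  sulphur-dioxide contribution → 2.435 μm/a
  chloride contribution → 15.3 μm/a
  ⇒ r_corr(carbon steel) = 17.73 μm/a
Convert to mass loss: 17.73 μm/a × 7.85 g/cm³ = 139.2 g·m⁻²·a⁻¹

r_corr = 139 g·m⁻²·a⁻¹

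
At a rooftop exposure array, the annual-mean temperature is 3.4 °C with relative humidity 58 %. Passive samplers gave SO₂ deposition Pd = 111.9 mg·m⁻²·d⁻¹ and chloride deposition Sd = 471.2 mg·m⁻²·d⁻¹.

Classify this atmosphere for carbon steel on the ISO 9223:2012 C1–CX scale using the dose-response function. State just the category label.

carbon steel: temperature factor f = +0.150·(-6.6) = -0.9900
  sulphur-dioxide contribution → 24.39 μm/a
  chloride contribution → 36 μm/a
  ⇒ r_corr(carbon steel) = 60.39 μm/a
Category bounds: 50…80 μm/a bracket r_corr ⇒ C4

C4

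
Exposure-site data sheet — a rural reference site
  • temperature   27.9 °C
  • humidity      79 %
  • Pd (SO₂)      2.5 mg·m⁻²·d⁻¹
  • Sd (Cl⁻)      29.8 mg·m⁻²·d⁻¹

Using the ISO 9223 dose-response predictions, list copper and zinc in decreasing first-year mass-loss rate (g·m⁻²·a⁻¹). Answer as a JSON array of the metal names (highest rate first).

copper: T>10 °C ⇒ hinge -0.080·(27.9−10) = -1.4320
  sulphur-dioxide contribution → 0.1699 μm/a
  chloride contribution → 1.728 μm/a
  ⇒ r_corr(copper) = 1.898 μm/a
  mass loss = 1.898 μm/a × 8.96 g/cm³ = 17.01 g·m⁻²·a⁻¹
zinc: f(T) = -0.071·(T−10) [T>10 °C] = -1.2709
  sulphur-dioxide contribution → 0.2051 μm/a
  chloride contribution → 2.442 μm/a
  total first-year rate 2.647 μm/a
  mass loss = 2.647 μm/a × 7.14 g/cm³ = 18.9 g·m⁻²·a⁻¹
Ordering by g·m⁻²·a⁻¹: zinc (18.9) > copper (17)

["zinc", "copper"]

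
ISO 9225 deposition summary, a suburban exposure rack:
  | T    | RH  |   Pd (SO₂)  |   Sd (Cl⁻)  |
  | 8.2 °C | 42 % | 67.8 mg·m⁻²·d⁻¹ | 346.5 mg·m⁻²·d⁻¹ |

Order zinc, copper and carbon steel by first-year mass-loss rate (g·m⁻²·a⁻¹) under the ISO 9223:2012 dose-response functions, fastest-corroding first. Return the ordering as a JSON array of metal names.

zinc: temperature factor f = +0.038·(-1.8) = -0.0684
  SO₂ term: 0.0129·67.8^0.44·exp(0.046·42-0.0684) = 0.5317
  Sd branch = 0.0175·Sd^0.57·e^(0.008·RH+0.085·T) = 1.378 μm/a
  r_corr = 0.5317 + 1.378 = 1.91 μm/a
  mass loss = 1.91 μm/a × 7.14 g/cm³ = 13.64 g·m⁻²·a⁻¹
copper: f(T) = +0.126·(T−10) [T≤10 °C] = -0.2268
  Pd branch = 0.0053·Pd^0.26·e^(0.059·RH+f) = 0.1507 μm/a
  Cl⁻ term: 0.01025·346.5^0.27·exp(0.036·42+0.049·8.2) = 0.337
  sum: 0.1507 + 0.337 → r_corr = 0.4877 μm/a
  mass loss = 0.4877 μm/a × 8.96 g/cm³ = 4.369 g·m⁻²·a⁻¹
carbon steel: temperature factor f = +0.150·(-1.8) = -0.2700
  Pd branch = 1.77·Pd^0.52·e^(0.02·RH+f) = 28.04 μm/a
  Sd branch = 0.102·Sd^0.62·e^(0.033·RH+0.04·T) = 21.26 μm/a
  sum: 28.04 + 21.26 → r_corr = 49.3 μm/a
  mass loss = 49.3 μm/a × 7.85 g/cm³ = 387 g·m⁻²·a⁻¹
Ordering by g·m⁻²·a⁻¹: carbon steel (387) > zinc (13.6) > copper (4.37)

["carbon steel", "zinc", "copper"]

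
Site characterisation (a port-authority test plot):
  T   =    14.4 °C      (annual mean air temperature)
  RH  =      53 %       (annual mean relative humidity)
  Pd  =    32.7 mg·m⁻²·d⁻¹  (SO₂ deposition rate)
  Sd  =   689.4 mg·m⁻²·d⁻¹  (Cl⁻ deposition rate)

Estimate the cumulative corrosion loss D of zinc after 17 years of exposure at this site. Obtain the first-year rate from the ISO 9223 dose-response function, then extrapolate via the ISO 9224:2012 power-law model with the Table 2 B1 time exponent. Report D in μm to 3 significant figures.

zinc: f(T) = -0.071·(T−10) [T>10 °C] = -0.3124
  SO₂ term: 0.0129·32.7^0.44·exp(0.046·53-0.3124) = 0.5013
  Sd branch = 0.0175·Sd^0.57·e^(0.008·RH+0.085·T) = 3.773 μm/a
  sum: 0.5013 + 3.773 → r_corr = 4.274 μm/a
Long-term exponent b (ISO 9224 Table 2, B1) = 0.813
  D(17) = 4.274 × 17^0.813 = 4.274 × 10.01 = 42.78 μm

D(17) = 42.8 μm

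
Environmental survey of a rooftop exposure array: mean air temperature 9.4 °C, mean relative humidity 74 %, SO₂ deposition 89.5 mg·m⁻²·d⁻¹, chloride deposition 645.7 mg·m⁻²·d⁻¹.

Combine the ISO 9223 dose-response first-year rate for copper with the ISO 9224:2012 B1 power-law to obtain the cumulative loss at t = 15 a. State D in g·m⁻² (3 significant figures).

copper: T≤10 °C ⇒ hinge +0.126·(9.4−10) = -0.0756
  SO₂ term: 0.0053·89.5^0.26·exp(0.059·74-0.0756) = 1.245
  Sd branch = 0.01025·Sd^0.27·e^(0.036·RH+0.049·T) = 1.338 μm/a
  r_corr = 1.245 + 1.338 = 2.583 μm/a
ISO 9224: D(t) = r_corr · t^b with b = 0.667 (copper, B1)
  D(15) = 2.583 × 15^0.667 = 2.583 × 6.088 = 15.72 μm
  Mass loss = 15.72 μm × 8.96 g/cm³ = 140.9 g·m⁻²

D(15) = 141 g·m⁻²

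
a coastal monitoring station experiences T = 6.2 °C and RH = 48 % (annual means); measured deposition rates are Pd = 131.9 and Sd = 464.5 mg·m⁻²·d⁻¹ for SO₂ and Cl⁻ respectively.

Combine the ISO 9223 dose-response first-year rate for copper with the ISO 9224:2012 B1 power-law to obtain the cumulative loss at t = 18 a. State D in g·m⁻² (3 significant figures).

copper: T≤10 °C ⇒ hinge +0.126·(6.2−10) = -0.4788
  Pd branch = 0.0053·Pd^0.26·e^(0.059·RH+f) = 0.1984 μm/a
  Sd branch = 0.01025·Sd^0.27·e^(0.036·RH+0.049·T) = 0.4104 μm/a
  r_corr = 0.1984 + 0.4104 = 0.6088 μm/a
Power-law: D(18) = r_corr · 18^0.667
  D(18) = 0.6088 × 18^0.667 = 0.6088 × 6.875 = 4.185 μm
  Mass loss = 4.185 μm × 8.96 g/cm³ = 37.5 g·m⁻²

D(18) = 37.5 g·m⁻²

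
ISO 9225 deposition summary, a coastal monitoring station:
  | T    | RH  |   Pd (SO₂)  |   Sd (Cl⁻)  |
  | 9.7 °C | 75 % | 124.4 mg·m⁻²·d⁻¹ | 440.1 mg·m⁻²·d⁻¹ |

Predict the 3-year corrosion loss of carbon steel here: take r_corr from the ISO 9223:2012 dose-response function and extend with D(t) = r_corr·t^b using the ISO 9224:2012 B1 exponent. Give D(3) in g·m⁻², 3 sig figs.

carbon steel: f(T) = +0.150·(T−10) [T≤10 °C] = -0.0450
  Pd branch = 1.77·Pd^0.52·e^(0.02·RH+f) = 93.15 μm/a
  Cl⁻ term: 0.102·440.1^0.62·exp(0.033·75+0.04·9.7) = 77.8
  r_corr = 93.15 + 77.8 = 171 μm/a
ISO 9224: D(t) = r_corr · t^b with b = 0.523 (carbon steel, B1)
  D(3) = 171 × 3^0.523 = 171 × 1.776 = 303.7 μm
  Mass loss = 303.7 μm × 7.85 g/cm³ = 2384 g·m⁻²

D(3) = 2.38e+03 g·m⁻²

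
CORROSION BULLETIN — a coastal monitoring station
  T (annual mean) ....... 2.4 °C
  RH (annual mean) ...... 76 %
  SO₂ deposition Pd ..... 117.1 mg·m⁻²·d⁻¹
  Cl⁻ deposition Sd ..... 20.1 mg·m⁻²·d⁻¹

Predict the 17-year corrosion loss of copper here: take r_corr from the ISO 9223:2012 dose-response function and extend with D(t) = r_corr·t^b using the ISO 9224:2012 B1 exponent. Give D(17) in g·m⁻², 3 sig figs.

copper: f(T) = +0.126·(T−10) [T≤10 °C] = -0.9576
  sulphur-dioxide contribution → 0.6217 μm/a
  chloride contribution → 0.3998 μm/a
  total first-year rate 1.022 μm/a
Power-law: D(17) = r_corr · 17^0.667
  D(17) = 1.022 × 17^0.667 = 1.022 × 6.618 = 6.76 μm
  Mass loss = 6.76 μm × 8.96 g/cm³ = 60.57 g·m⁻²

D(17) = 60.6 g·m⁻²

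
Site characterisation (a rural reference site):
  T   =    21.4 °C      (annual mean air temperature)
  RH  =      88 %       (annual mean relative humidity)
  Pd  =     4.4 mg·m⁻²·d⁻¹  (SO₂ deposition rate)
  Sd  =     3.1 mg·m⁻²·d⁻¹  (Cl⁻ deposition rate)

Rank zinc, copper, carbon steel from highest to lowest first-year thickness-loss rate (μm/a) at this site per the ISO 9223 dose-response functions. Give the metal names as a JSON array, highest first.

zinc: temperature factor f = -0.071·(11.4) = -0.8094
  Pd branch = 0.0129·Pd^0.44·e^(0.046·RH+f) = 0.6313 μm/a
  Sd branch = 0.0175·Sd^0.57·e^(0.008·RH+0.085·T) = 0.4158 μm/a
  sum: 0.6313 + 0.4158 → r_corr = 1.047 μm/a
copper: T>10 °C ⇒ hinge -0.080·(21.4−10) = -0.9120
  Pd branch = 0.0053·Pd^0.26·e^(0.059·RH+f) = 0.5628 μm/a
  Cl⁻ term: 0.01025·3.1^0.27·exp(0.036·88+0.049·21.4) = 0.9433
  r_corr = 0.5628 + 0.9433 = 1.506 μm/a
carbon steel: f(T) = -0.054·(T−10) [T>10 °C] = -0.6156
  Pd branch = 1.77·Pd^0.52·e^(0.02·RH+f) = 12.01 μm/a
  Cl⁻ term: 0.102·3.1^0.62·exp(0.033·88+0.04·21.4) = 8.835
  sum: 12.01 + 8.835 → r_corr = 20.85 μm/a
Ordering by μm/a: carbon steel (20.8) > copper (1.51) > zinc (1.05)

["carbon steel", "copper", "zinc"]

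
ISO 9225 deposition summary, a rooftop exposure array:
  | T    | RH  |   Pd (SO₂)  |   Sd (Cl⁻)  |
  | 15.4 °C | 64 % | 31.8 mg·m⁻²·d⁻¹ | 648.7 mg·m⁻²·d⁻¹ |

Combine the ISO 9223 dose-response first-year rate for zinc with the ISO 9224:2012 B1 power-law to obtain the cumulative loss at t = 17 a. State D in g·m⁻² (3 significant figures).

zinc: T>10 °C ⇒ hinge -0.071·(15.4−10) = -0.3834
  SO₂ term: 0.0129·31.8^0.44·exp(0.046·64-0.3834) = 0.7651
  Cl⁻ term: 0.0175·648.7^0.57·exp(0.008·64+0.085·15.4) = 4.333
  r_corr = 0.7651 + 4.333 = 5.098 μm/a
Power-law: D(17) = r_corr · 17^0.813
  D(17) = 5.098 × 17^0.813 = 5.098 × 10.01 = 51.02 μm
  Mass loss = 51.02 μm × 7.14 g/cm³ = 364.3 g·m⁻²

D(17) = 364 g·m⁻²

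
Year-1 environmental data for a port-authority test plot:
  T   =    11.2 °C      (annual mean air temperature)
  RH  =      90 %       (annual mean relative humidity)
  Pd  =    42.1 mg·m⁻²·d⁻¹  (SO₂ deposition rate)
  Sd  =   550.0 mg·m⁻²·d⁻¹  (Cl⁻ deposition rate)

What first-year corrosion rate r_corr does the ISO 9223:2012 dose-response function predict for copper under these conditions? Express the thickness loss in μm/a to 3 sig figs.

r_corr = 5.07 μm/a

copper: T>10 °C ⇒ hinge -0.080·(11.2−10) = -0.0960
  sulphur-dioxide contribution → 2.576 μm/a
  chloride contribution → 2.489 μm/a
  ⇒ r_corr(copper) = 5.066 μm/a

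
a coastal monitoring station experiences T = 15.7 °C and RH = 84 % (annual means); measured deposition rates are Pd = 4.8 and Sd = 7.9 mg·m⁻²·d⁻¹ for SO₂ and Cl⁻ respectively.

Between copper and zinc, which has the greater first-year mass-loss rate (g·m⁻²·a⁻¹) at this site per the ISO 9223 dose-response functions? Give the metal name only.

copper

copper: T>10 °C ⇒ hinge -0.080·(15.7−10) = -0.4560
  Pd branch = 0.0053·Pd^0.26·e^(0.059·RH+f) = 0.7173 μm/a
  Sd branch = 0.01025·Sd^0.27·e^(0.036·RH+0.049·T) = 0.7952 μm/a
  sum: 0.7173 + 0.7952 → r_corr = 1.513 μm/a
  mass loss = 1.513 μm/a × 8.96 g/cm³ = 13.55 g·m⁻²·a⁻¹
zinc: f(T) = -0.071·(T−10) [T>10 °C] = -0.4047
  Pd branch = 0.0129·Pd^0.44·e^(0.046·RH+f) = 0.8179 μm/a
  Sd branch = 0.0175·Sd^0.57·e^(0.008·RH+0.085·T) = 0.4228 μm/a
  sum: 0.8179 + 0.4228 → r_corr = 1.241 μm/a
  mass loss = 1.241 μm/a × 7.14 g/cm³ = 8.858 g·m⁻²·a⁻¹
Ordering by g·m⁻²·a⁻¹: copper (13.6) > zinc (8.86)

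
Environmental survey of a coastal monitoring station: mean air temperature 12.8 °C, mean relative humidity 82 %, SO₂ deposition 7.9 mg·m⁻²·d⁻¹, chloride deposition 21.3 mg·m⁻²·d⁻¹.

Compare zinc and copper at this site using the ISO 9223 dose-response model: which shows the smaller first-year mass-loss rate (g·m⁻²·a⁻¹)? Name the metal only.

zinc: T>10 °C ⇒ hinge -0.071·(12.8−10) = -0.1988
  Pd branch = 0.0129·Pd^0.44·e^(0.046·RH+f) = 1.141 μm/a
  Cl⁻ term: 0.0175·21.3^0.57·exp(0.008·82+0.085·12.8) = 0.5723
  sum: 1.141 + 0.5723 → r_corr = 1.714 μm/a
  mass loss = 1.714 μm/a × 7.14 g/cm³ = 12.23 g·m⁻²·a⁻¹
copper: T>10 °C ⇒ hinge -0.080·(12.8−10) = -0.2240
  SO₂ term: 0.0053·7.9^0.26·exp(0.059·82-0.2240) = 0.9152
  Sd branch = 0.01025·Sd^0.27·e^(0.036·RH+0.049·T) = 0.8391 μm/a
  sum: 0.9152 + 0.8391 → r_corr = 1.754 μm/a
  mass loss = 1.754 μm/a × 8.96 g/cm³ = 15.72 g·m⁻²·a⁻¹
Ordering by g·m⁻²·a⁻¹: copper (15.7) > zinc (12.2)

zinc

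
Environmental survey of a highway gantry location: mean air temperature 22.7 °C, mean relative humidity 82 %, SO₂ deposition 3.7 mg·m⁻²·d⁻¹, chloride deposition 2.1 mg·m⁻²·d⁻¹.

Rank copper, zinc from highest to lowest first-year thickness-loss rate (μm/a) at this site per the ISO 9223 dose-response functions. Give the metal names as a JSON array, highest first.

copper: temperature factor f = -0.080·(12.7) = -1.0160
  sulphur-dioxide contribution → 0.3403 μm/a
  chloride contribution → 0.7292 μm/a
  ⇒ r_corr(copper) = 1.069 μm/a
zinc: temperature factor f = -0.071·(12.7) = -0.9017
  sulphur-dioxide contribution → 0.4047 μm/a
  chloride contribution → 0.3545 μm/a
  total first-year rate 0.7592 μm/a
Ordering by μm/a: copper (1.07) > zinc (0.759)

["copper", "zinc"]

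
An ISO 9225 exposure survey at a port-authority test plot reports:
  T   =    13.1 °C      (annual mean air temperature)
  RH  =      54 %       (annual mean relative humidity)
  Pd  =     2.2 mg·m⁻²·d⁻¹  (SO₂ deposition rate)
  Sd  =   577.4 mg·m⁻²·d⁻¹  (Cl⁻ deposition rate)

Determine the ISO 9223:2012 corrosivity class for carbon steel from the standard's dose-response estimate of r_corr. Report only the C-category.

C4

carbon steel: temperature factor f = -0.054·(3.1) = -0.1674
  SO₂ term: 1.77·2.2^0.52·exp(0.02·54-0.1674) = 6.643
  Cl⁻ term: 0.102·577.4^0.62·exp(0.033·54+0.04·13.1) = 52.75
  sum: 6.643 + 52.75 → r_corr = 59.39 μm/a
Category bounds: 50…80 μm/a bracket r_corr ⇒ C4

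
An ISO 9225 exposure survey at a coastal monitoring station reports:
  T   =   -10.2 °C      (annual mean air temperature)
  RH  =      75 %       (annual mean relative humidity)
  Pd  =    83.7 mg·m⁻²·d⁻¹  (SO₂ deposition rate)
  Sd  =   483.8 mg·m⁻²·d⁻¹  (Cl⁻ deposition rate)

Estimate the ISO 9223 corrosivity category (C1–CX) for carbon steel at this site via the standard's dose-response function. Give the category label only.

C3

carbon steel: f(T) = +0.150·(T−10) [T≤10 °C] = -3.0300
  sulphur-dioxide contribution → 3.831 μm/a
  chloride contribution → 37.22 μm/a
  ⇒ r_corr(carbon steel) = 41.05 μm/a
Category bounds: 25…50 μm/a bracket r_corr ⇒ C3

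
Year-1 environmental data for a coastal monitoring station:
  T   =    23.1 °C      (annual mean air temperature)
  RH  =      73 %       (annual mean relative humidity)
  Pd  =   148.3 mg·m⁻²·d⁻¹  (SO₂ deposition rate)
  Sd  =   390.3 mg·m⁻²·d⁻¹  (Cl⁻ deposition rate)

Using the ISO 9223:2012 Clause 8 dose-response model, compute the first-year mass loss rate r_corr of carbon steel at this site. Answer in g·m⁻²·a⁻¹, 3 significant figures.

r_corr = 1.30e+03 g·m⁻²·a⁻¹

carbon steel: T>10 °C ⇒ hinge -0.054·(23.1−10) = -0.7074
  SO₂ term: 1.77·148.3^0.52·exp(0.02·73-0.7074) = 50.56
  Cl⁻ term: 0.102·390.3^0.62·exp(0.033·73+0.04·23.1) = 115.6
  sum: 50.56 + 115.6 → r_corr = 166.1 μm/a
Convert to mass loss: 166.1 μm/a × 7.85 g/cm³ = 1304 g·m⁻²·a⁻¹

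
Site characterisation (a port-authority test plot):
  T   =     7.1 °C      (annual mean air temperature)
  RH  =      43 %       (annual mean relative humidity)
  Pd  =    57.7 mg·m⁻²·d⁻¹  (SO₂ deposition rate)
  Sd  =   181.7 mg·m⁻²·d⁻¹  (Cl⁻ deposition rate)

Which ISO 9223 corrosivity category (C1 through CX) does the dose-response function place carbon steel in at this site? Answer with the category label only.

carbon steel: temperature factor f = +0.150·(-2.9) = -0.4350
  sulphur-dioxide contribution → 22.3 μm/a
  chloride contribution → 14.09 μm/a
  total first-year rate 36.4 μm/a
Category bounds: 25…50 μm/a bracket r_corr ⇒ C3

C3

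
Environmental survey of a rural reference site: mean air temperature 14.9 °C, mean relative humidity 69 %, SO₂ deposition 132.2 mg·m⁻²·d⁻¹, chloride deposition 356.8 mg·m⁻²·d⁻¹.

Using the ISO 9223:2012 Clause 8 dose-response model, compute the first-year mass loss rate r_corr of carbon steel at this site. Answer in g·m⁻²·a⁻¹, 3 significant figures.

carbon steel: f(T) = -0.054·(T−10) [T>10 °C] = -0.2646
  sulphur-dioxide contribution → 68.46 μm/a
  chloride contribution → 69 μm/a
  ⇒ r_corr(carbon steel) = 137.5 μm/a
Convert to mass loss: 137.5 μm/a × 7.85 g/cm³ = 1079 g·m⁻²·a⁻¹

r_corr = 1.08e+03 g·m⁻²·a⁻¹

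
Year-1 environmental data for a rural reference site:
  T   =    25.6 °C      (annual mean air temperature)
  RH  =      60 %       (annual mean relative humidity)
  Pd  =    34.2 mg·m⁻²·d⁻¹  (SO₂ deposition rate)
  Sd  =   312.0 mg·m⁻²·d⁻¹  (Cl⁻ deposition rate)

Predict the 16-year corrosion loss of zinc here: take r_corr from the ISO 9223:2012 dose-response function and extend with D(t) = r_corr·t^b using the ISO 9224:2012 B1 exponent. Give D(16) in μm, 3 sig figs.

zinc: temperature factor f = -0.071·(15.6) = -1.1076
  Pd branch = 0.0129·Pd^0.44·e^(0.046·RH+f) = 0.3186 μm/a
  Cl⁻ term: 0.0175·312.0^0.57·exp(0.008·60+0.085·25.6) = 6.579
  sum: 0.3186 + 6.579 → r_corr = 6.898 μm/a
Power-law: D(16) = r_corr · 16^0.813
  D(16) = 6.898 × 16^0.813 = 6.898 × 9.527 = 65.72 μm

D(16) = 65.7 μm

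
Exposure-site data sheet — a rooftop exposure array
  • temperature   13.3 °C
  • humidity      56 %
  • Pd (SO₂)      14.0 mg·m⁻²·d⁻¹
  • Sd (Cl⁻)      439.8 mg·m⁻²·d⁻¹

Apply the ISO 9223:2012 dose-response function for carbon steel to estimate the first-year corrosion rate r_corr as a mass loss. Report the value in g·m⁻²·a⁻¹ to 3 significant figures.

r_corr = 517 g·m⁻²·a⁻¹

carbon steel: temperature factor f = -0.054·(3.3) = -0.1782
  sulphur-dioxide contribution → 17.91 μm/a
  chloride contribution → 47.98 μm/a
  ⇒ r_corr(carbon steel) = 65.88 μm/a
Convert to mass loss: 65.88 μm/a × 7.85 g/cm³ = 517.2 g·m⁻²·a⁻¹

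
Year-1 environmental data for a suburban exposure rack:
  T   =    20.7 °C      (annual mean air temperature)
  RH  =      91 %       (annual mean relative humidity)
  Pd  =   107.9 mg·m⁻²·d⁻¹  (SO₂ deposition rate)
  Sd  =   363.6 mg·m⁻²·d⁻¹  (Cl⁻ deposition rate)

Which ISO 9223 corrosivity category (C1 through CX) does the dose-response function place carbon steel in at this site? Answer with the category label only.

carbon steel: T>10 °C ⇒ hinge -0.054·(20.7−10) = -0.5778
  Pd branch = 1.77·Pd^0.52·e^(0.02·RH+f) = 69.92 μm/a
  Sd branch = 0.102·Sd^0.62·e^(0.033·RH+0.04·T) = 182 μm/a
  r_corr = 69.92 + 182 = 251.9 μm/a
Category bounds: 200…700 μm/a bracket r_corr ⇒ CX

CX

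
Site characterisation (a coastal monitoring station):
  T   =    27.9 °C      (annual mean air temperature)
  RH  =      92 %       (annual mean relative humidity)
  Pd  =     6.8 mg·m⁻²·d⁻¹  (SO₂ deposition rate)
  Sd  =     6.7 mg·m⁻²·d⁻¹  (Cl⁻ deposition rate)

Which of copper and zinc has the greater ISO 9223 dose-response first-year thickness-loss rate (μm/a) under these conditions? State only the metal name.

copper

copper: f(T) = -0.080·(T−10) [T>10 °C] = -1.4320
  Pd branch = 0.0053·Pd^0.26·e^(0.059·RH+f) = 0.4744 μm/a
  Sd branch = 0.01025·Sd^0.27·e^(0.036·RH+0.049·T) = 1.844 μm/a
  r_corr = 0.4744 + 1.844 = 2.319 μm/a
zinc: temperature factor f = -0.071·(17.9) = -1.2709
  SO₂ term: 0.0129·6.8^0.44·exp(0.046·92-1.2709) = 0.5793
  Sd branch = 0.0175·Sd^0.57·e^(0.008·RH+0.085·T) = 1.157 μm/a
  r_corr = 0.5793 + 1.157 = 1.737 μm/a
Ordering by μm/a: copper (2.32) > zinc (1.74)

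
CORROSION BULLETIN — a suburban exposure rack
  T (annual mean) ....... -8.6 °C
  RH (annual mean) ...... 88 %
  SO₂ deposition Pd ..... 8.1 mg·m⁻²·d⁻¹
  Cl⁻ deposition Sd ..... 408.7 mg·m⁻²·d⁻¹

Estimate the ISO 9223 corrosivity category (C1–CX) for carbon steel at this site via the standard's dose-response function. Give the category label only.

C4

carbon steel: temperature factor f = +0.150·(-18.6) = -2.7900
  Pd branch = 1.77·Pd^0.52·e^(0.02·RH+f) = 1.875 μm/a
  Cl⁻ term: 0.102·408.7^0.62·exp(0.033·88+0.04·-8.6) = 54.89
  r_corr = 1.875 + 54.89 = 56.76 μm/a
Category bounds: 50…80 μm/a bracket r_corr ⇒ C4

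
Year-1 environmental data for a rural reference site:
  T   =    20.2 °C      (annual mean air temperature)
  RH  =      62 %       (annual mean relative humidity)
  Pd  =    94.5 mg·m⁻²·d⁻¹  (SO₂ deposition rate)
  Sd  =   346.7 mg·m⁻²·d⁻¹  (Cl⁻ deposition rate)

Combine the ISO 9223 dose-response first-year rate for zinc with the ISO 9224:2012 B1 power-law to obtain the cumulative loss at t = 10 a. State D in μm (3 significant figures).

zinc: T>10 °C ⇒ hinge -0.071·(20.2−10) = -0.7242
  sulphur-dioxide contribution → 0.8014 μm/a
  chloride contribution → 4.486 μm/a
  total first-year rate 5.288 μm/a
ISO 9224: D(t) = r_corr · t^b with b = 0.813 (zinc, B1)
  D(10) = 5.288 × 10^0.813 = 5.288 × 6.501 = 34.38 μm

D(10) = 34.4 μm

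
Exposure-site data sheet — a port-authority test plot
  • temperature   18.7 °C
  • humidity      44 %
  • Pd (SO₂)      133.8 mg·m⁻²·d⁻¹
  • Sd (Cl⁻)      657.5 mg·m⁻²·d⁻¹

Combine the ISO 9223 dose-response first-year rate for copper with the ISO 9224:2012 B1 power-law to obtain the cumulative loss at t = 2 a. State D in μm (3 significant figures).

copper: temperature factor f = -0.080·(8.7) = -0.6960
  SO₂ term: 0.0053·133.8^0.26·exp(0.059·44-0.6960) = 0.1266
  Cl⁻ term: 0.01025·657.5^0.27·exp(0.036·44+0.049·18.7) = 0.7201
  r_corr = 0.1266 + 0.7201 = 0.8467 μm/a
ISO 9224: D(t) = r_corr · t^b with b = 0.667 (copper, B1)
  D(2) = 0.8467 × 2^0.667 = 0.8467 × 1.588 = 1.344 μm

D(2) = 1.34 μm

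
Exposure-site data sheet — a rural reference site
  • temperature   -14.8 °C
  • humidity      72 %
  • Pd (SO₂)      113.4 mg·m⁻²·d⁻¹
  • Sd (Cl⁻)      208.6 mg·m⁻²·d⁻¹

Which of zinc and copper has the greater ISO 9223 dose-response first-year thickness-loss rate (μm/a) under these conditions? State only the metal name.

zinc

zinc: temperature factor f = +0.038·(-24.8) = -0.9424
  Pd branch = 0.0129·Pd^0.44·e^(0.046·RH+f) = 1.106 μm/a
  Sd branch = 0.0175·Sd^0.57·e^(0.008·RH+0.085·T) = 0.1857 μm/a
  sum: 1.106 + 0.1857 → r_corr = 1.292 μm/a
copper: temperature factor f = +0.126·(-24.8) = -3.1248
  SO₂ term: 0.0053·113.4^0.26·exp(0.059·72-3.1248) = 0.05575
  Cl⁻ term: 0.01025·208.6^0.27·exp(0.036·72+0.049·-14.8) = 0.2803
  sum: 0.05575 + 0.2803 → r_corr = 0.3361 μm/a
Ordering by μm/a: zinc (1.29) > copper (0.336)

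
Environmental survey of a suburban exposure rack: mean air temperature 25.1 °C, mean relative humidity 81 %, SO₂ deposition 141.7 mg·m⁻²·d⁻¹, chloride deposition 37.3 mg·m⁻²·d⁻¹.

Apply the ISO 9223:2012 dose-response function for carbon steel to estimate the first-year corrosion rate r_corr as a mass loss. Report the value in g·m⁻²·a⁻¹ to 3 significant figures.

carbon steel: temperature factor f = -0.054·(15.1) = -0.8154
  sulphur-dioxide contribution → 52.01 μm/a
  chloride contribution → 38.02 μm/a
  ⇒ r_corr(carbon steel) = 90.03 μm/a
Convert to mass loss: 90.03 μm/a × 7.85 g/cm³ = 706.7 g·m⁻²·a⁻¹

r_corr = 707 g·m⁻²·a⁻¹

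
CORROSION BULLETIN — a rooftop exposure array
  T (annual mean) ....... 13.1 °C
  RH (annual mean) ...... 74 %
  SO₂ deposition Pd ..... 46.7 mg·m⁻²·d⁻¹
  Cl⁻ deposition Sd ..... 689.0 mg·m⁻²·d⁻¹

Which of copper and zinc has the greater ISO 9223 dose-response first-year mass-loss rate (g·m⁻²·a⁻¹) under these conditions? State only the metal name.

copper: T>10 °C ⇒ hinge -0.080·(13.1−10) = -0.2480
  SO₂ term: 0.0053·46.7^0.26·exp(0.059·74-0.2480) = 0.8846
  Cl⁻ term: 0.01025·689.0^0.27·exp(0.036·74+0.049·13.1) = 1.632
  r_corr = 0.8846 + 1.632 = 2.517 μm/a
  mass loss = 2.517 μm/a × 8.96 g/cm³ = 22.55 g·m⁻²·a⁻¹
zinc: temperature factor f = -0.071·(3.1) = -0.2201
  SO₂ term: 0.0129·46.7^0.44·exp(0.046·74-0.2201) = 1.69
  Sd branch = 0.0175·Sd^0.57·e^(0.008·RH+0.085·T) = 3.995 μm/a
  sum: 1.69 + 3.995 → r_corr = 5.685 μm/a
  mass loss = 5.685 μm/a × 7.14 g/cm³ = 40.59 g·m⁻²·a⁻¹
Ordering by g·m⁻²·a⁻¹: zinc (40.6) > copper (22.6)

zinc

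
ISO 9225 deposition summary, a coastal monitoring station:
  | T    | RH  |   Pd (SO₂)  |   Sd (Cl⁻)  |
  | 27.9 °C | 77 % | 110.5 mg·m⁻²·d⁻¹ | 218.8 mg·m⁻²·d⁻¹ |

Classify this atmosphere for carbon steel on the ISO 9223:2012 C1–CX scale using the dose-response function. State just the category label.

carbon steel: T>10 °C ⇒ hinge -0.054·(27.9−10) = -0.9666
  SO₂ term: 1.77·110.5^0.52·exp(0.02·77-0.9666) = 36.27
  Sd branch = 0.102·Sd^0.62·e^(0.033·RH+0.04·T) = 111.6 μm/a
  sum: 36.27 + 111.6 → r_corr = 147.9 μm/a
Category bounds: 80…200 μm/a bracket r_corr ⇒ C5

C5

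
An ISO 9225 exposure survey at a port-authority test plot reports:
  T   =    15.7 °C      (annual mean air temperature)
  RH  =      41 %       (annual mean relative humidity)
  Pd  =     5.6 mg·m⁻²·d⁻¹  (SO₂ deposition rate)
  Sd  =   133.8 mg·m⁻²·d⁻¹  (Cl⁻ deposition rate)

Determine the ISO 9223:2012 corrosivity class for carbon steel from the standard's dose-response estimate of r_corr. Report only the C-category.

C2

carbon steel: temperature factor f = -0.054·(5.7) = -0.3078
  SO₂ term: 1.77·5.6^0.52·exp(0.02·41-0.3078) = 7.236
  Sd branch = 0.102·Sd^0.62·e^(0.033·RH+0.04·T) = 15.39 μm/a
  r_corr = 7.236 + 15.39 = 22.63 μm/a
Category bounds: 1.3…25 μm/a bracket r_corr ⇒ C2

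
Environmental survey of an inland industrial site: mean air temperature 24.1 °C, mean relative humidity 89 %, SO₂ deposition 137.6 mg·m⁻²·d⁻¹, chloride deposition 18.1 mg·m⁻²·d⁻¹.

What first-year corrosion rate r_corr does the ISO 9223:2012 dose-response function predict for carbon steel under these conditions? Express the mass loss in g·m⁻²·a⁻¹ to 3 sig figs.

carbon steel: f(T) = -0.054·(T−10) [T>10 °C] = -0.7614
  sulphur-dioxide contribution → 63.45 μm/a
  chloride contribution → 30.38 μm/a
  total first-year rate 93.83 μm/a
Convert to mass loss: 93.83 μm/a × 7.85 g/cm³ = 736.5 g·m⁻²·a⁻¹

r_corr = 737 g·m⁻²·a⁻¹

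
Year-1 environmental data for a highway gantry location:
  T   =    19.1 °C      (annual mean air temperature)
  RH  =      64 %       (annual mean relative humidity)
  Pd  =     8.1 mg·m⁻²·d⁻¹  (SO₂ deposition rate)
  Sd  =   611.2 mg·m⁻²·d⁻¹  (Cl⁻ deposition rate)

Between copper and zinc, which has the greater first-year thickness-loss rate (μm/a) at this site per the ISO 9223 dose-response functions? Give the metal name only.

copper: temperature factor f = -0.080·(9.1) = -0.7280
  SO₂ term: 0.0053·8.1^0.26·exp(0.059·64-0.7280) = 0.1924
  Cl⁻ term: 0.01025·611.2^0.27·exp(0.036·64+0.049·19.1) = 1.479
  r_corr = 0.1924 + 1.479 = 1.672 μm/a
zinc: temperature factor f = -0.071·(9.1) = -0.6461
  Pd branch = 0.0129·Pd^0.44·e^(0.046·RH+f) = 0.3223 μm/a
  Cl⁻ term: 0.0175·611.2^0.57·exp(0.008·64+0.085·19.1) = 5.736
  sum: 0.3223 + 5.736 → r_corr = 6.058 μm/a
Ordering by μm/a: zinc (6.06) > copper (1.67)

zinc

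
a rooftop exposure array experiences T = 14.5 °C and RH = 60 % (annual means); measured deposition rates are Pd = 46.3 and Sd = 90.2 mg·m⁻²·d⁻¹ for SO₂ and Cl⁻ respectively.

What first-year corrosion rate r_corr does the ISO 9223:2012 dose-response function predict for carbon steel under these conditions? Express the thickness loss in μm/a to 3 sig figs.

carbon steel: f(T) = -0.054·(T−10) [T>10 °C] = -0.2430
  SO₂ term: 1.77·46.3^0.52·exp(0.02·60-0.2430) = 33.86
  Sd branch = 0.102·Sd^0.62·e^(0.033·RH+0.04·T) = 21.51 μm/a
  sum: 33.86 + 21.51 → r_corr = 55.37 μm/a

r_corr = 55.4 μm/a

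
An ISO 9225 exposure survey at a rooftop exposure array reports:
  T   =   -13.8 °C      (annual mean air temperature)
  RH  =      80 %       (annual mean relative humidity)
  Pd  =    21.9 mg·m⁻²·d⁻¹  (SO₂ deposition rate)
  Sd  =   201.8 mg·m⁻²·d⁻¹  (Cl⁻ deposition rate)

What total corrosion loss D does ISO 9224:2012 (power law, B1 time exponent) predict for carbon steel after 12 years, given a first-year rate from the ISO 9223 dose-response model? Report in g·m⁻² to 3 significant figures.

carbon steel: temperature factor f = +0.150·(-23.8) = -3.5700
  Pd branch = 1.77·Pd^0.52·e^(0.02·RH+f) = 1.229 μm/a
  Sd branch = 0.102·Sd^0.62·e^(0.033·RH+0.04·T) = 22.1 μm/a
  sum: 1.229 + 22.1 → r_corr = 23.33 μm/a
Power-law: D(12) = r_corr · 12^0.523
  D(12) = 23.33 × 12^0.523 = 23.33 × 3.668 = 85.58 μm
  Mass loss = 85.58 μm × 7.85 g/cm³ = 671.8 g·m⁻²

D(12) = 672 g·m⁻²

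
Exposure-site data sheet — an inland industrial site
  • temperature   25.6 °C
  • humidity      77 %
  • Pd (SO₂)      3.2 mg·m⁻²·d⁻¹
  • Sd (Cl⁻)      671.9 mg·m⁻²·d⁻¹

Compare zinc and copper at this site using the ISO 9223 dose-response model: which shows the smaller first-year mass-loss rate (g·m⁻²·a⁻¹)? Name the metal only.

copper

zinc: f(T) = -0.071·(T−10) [T>10 °C] = -1.1076
  SO₂ term: 0.0129·3.2^0.44·exp(0.046·77-1.1076) = 0.2455
  Sd branch = 0.0175·Sd^0.57·e^(0.008·RH+0.085·T) = 11.67 μm/a
  sum: 0.2455 + 11.67 → r_corr = 11.92 μm/a
  mass loss = 11.92 μm/a × 7.14 g/cm³ = 85.09 g·m⁻²·a⁻¹
copper: T>10 °C ⇒ hinge -0.080·(25.6−10) = -1.2480
  Pd branch = 0.0053·Pd^0.26·e^(0.059·RH+f) = 0.1935 μm/a
  Sd branch = 0.01025·Sd^0.27·e^(0.036·RH+0.049·T) = 3.332 μm/a
  r_corr = 0.1935 + 3.332 = 3.526 μm/a
  mass loss = 3.526 μm/a × 8.96 g/cm³ = 31.59 g·m⁻²·a⁻¹
Ordering by g·m⁻²·a⁻¹: zinc (85.1) > copper (31.6)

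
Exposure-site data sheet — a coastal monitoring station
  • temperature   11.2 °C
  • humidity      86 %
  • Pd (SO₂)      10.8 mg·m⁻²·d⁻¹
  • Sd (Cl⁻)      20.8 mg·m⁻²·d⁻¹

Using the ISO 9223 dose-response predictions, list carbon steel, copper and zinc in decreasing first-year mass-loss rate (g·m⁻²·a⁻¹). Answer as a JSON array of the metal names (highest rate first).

carbon steel: f(T) = -0.054·(T−10) [T>10 °C] = -0.0648
  Pd branch = 1.77·Pd^0.52·e^(0.02·RH+f) = 31.93 μm/a
  Cl⁻ term: 0.102·20.8^0.62·exp(0.033·86+0.04·11.2) = 17.9
  r_corr = 31.93 + 17.9 = 49.83 μm/a
  mass loss = 49.83 μm/a × 7.85 g/cm³ = 391.2 g·m⁻²·a⁻¹
copper: f(T) = -0.080·(T−10) [T>10 °C] = -0.0960
  SO₂ term: 0.0053·10.8^0.26·exp(0.059·86-0.0960) = 1.429
  Sd branch = 0.01025·Sd^0.27·e^(0.036·RH+0.049·T) = 0.8903 μm/a
  sum: 1.429 + 0.8903 → r_corr = 2.319 μm/a
  mass loss = 2.319 μm/a × 8.96 g/cm³ = 20.78 g·m⁻²·a⁻¹
zinc: f(T) = -0.071·(T−10) [T>10 °C] = -0.0852
  Pd branch = 0.0129·Pd^0.44·e^(0.046·RH+f) = 1.763 μm/a
  Cl⁻ term: 0.0175·20.8^0.57·exp(0.008·86+0.085·11.2) = 0.5088
  r_corr = 1.763 + 0.5088 = 2.272 μm/a
  mass loss = 2.272 μm/a × 7.14 g/cm³ = 16.22 g·m⁻²·a⁻¹
Ordering by g·m⁻²·a⁻¹: carbon steel (391) > copper (20.8) > zinc (16.2)

["carbon steel", "copper", "zinc"]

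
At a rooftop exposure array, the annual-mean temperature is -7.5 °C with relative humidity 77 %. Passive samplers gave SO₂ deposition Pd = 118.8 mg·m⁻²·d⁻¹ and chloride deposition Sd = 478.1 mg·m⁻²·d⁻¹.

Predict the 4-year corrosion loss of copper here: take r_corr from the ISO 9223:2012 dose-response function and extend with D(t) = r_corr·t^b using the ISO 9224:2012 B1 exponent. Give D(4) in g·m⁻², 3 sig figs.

D(4) = 17.9 g·m⁻²

copper: T≤10 °C ⇒ hinge +0.126·(-7.5−10) = -2.2050
  SO₂ term: 0.0053·118.8^0.26·exp(0.059·77-2.2050) = 0.1902
  Sd branch = 0.01025·Sd^0.27·e^(0.036·RH+0.049·T) = 0.6004 μm/a
  r_corr = 0.1902 + 0.6004 = 0.7906 μm/a
ISO 9224: D(t) = r_corr · t^b with b = 0.667 (copper, B1)
  D(4) = 0.7906 × 4^0.667 = 0.7906 × 2.521 = 1.993 μm
  Mass loss = 1.993 μm × 8.96 g/cm³ = 17.86 g·m⁻²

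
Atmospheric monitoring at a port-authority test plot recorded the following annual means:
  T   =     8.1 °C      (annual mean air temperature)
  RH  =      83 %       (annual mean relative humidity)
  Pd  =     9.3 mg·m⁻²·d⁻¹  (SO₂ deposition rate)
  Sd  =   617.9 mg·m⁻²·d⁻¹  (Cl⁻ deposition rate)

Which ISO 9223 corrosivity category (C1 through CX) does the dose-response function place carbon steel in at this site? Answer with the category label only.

carbon steel: f(T) = +0.150·(T−10) [T≤10 °C] = -0.2850
  SO₂ term: 1.77·9.3^0.52·exp(0.02·83-0.2850) = 22.32
  Sd branch = 0.102·Sd^0.62·e^(0.033·RH+0.04·T) = 117.3 μm/a
  r_corr = 22.32 + 117.3 = 139.6 μm/a
ISO 9223 Table 2 (carbon steel): 80 < 140 ≤ 200 μm/a ⇒ C5

C5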